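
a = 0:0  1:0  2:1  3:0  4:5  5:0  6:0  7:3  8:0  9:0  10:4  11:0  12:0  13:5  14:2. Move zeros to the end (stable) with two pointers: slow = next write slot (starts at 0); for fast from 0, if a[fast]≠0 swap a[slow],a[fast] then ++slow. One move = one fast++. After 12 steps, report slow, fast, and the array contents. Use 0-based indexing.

slow=0 fast=0: a[fast]=0, fast++
slow=0 fast=1: a[fast]=0, fast++
slow=0 fast=2: a[fast]=1≠0 swap→a[0]=1, slow++,fast++
slow=1 fast=3: a[fast]=0, fast++
slow=1 fast=4: a[fast]=5≠0 swap→a[1]=5, slow++,fast++
slow=2 fast=5: a[fast]=0, fast++
slow=2 fast=6: a[fast]=0, fast++
slow=2 fast=7: a[fast]=3≠0 swap→a[2]=3, slow++,fast++
slow=3 fast=8: a[fast]=0, fast++
slow=3 fast=9: a[fast]=0, fast++
slow=3 fast=10: a[fast]=4≠0 swap→a[3]=4, slow++,fast++
slow=4 fast=11: a[fast]=0, fast++

slow=4, fast=12, a=[1, 5, 3, 4, 0, 0, 0, 0, 0, 0, 0, 0, 0, 5, 2]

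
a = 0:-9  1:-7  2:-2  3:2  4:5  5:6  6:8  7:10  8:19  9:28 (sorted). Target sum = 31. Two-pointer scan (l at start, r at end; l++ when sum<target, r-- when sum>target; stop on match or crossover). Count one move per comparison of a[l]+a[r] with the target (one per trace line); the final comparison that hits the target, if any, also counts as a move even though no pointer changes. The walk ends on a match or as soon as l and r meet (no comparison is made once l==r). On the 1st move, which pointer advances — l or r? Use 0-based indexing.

[0,9] -9+28=19 <31 → l++

l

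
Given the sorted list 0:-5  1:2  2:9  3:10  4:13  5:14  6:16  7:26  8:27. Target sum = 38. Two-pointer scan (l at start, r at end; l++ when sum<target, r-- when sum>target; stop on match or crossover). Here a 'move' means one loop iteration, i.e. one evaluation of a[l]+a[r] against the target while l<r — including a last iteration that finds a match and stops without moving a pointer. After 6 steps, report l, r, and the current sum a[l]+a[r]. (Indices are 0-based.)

l=0 r=8: -5+27=22 <38, l++
l=1 r=8: 2+27=29 <38, l++
l=2 r=8: 9+27=36 <38, l++
l=3 r=8: 10+27=37 <38, l++
l=4 r=8: 13+27=40 >38, r--
l=4 r=7: 13+26=39 >38, r--

l=4, r=6, sum=29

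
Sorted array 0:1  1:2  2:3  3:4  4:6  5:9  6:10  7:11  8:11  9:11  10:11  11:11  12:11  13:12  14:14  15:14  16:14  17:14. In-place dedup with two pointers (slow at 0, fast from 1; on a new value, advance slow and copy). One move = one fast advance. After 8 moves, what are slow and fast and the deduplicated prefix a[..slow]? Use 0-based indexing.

slow=0 fast=1: a[fast]=2≠a[slow]=1 write a[1]=2, slow++,fast++
slow=1 fast=2: a[fast]=3≠a[slow]=2 write a[2]=3, slow++,fast++
slow=2 fast=3: a[fast]=4≠a[slow]=3 write a[3]=4, slow++,fast++
slow=3 fast=4: a[fast]=6≠a[slow]=4 write a[4]=6, slow++,fast++
slow=4 fast=5: a[fast]=9≠a[slow]=6 write a[5]=9, slow++,fast++
slow=5 fast=6: a[fast]=10≠a[slow]=9 write a[6]=10, slow++,fast++
slow=6 fast=7: a[fast]=11≠a[slow]=10 write a[7]=11, slow++,fast++
slow=7 fast=8: a[fast]=11=a[slow] dup, fast++

slow=7, fast=9, prefix=[1, 2, 3, 4, 6, 9, 10, 11]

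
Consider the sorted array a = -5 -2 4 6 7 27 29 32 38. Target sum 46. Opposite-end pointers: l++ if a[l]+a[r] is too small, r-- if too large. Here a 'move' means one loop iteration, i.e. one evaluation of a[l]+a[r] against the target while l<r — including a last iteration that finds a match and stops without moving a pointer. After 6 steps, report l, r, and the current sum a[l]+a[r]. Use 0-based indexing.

l=5, r=7, sum=59

[0,8] -5+38=33 <46 → l++
[1,8] -2+38=36 <46 → l++
[2,8] 4+38=42 <46 → l++
[3,8] 6+38=44 <46 → l++
[4,8] 7+38=45 <46 → l++
[5,8] 27+38=65 >46 → r--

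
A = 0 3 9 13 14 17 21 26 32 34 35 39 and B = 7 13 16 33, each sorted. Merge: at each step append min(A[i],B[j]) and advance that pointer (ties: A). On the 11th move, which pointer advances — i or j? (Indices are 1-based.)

[i=1,j=1] A[i]=0<=B[j]=7 take 0 → i++
[i=2,j=1] A[i]=3<=B[j]=7 take 3 → i++
[i=3,j=1] A[i]=9>B[j]=7 take 7 → j++
[i=3,j=2] A[i]=9<=B[j]=13 take 9 → i++
[i=4,j=2] A[i]=13<=B[j]=13 take 13 → i++
[i=5,j=2] A[i]=14>B[j]=13 take 13 → j++
[i=5,j=3] A[i]=14<=B[j]=16 take 14 → i++
[i=6,j=3] A[i]=17>B[j]=16 take 16 → j++
[i=6,j=4] A[i]=17<=B[j]=33 take 17 → i++
[i=7,j=4] A[i]=21<=B[j]=33 take 21 → i++
[i=8,j=4] A[i]=26<=B[j]=33 take 26 → i++

i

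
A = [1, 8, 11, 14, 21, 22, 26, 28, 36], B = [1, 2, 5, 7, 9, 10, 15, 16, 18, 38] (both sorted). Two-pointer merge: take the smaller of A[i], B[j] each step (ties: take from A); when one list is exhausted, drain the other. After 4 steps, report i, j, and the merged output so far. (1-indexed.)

i=2, j=4, merged so far=[1, 1, 2, 5]

i=1 j=1: A[i]=1<=B[j]=1 take 1, i++
i=2 j=1: A[i]=8>B[j]=1 take 1, j++
i=2 j=2: A[i]=8>B[j]=2 take 2, j++
i=2 j=3: A[i]=8>B[j]=5 take 5, j++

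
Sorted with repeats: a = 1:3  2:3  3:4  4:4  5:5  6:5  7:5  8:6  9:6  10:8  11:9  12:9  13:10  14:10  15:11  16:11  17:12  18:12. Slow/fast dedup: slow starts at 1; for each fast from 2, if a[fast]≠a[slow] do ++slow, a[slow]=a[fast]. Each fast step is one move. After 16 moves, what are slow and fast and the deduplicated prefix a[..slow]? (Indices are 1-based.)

slow=9, fast=18, prefix=[3, 4, 5, 6, 8, 9, 10, 11, 12]

slow=1 fast=2: a[fast]=3=a[slow] dup, fast++
slow=1 fast=3: a[fast]=4≠a[slow]=3 write a[2]=4, slow++,fast++
slow=2 fast=4: a[fast]=4=a[slow] dup, fast++
slow=2 fast=5: a[fast]=5≠a[slow]=4 write a[3]=5, slow++,fast++
slow=3 fast=6: a[fast]=5=a[slow] dup, fast++
slow=3 fast=7: a[fast]=5=a[slow] dup, fast++
slow=3 fast=8: a[fast]=6≠a[slow]=5 write a[4]=6, slow++,fast++
slow=4 fast=9: a[fast]=6=a[slow] dup, fast++
slow=4 fast=10: a[fast]=8≠a[slow]=6 write a[5]=8, slow++,fast++
slow=5 fast=11: a[fast]=9≠a[slow]=8 write a[6]=9, slow++,fast++
slow=6 fast=12: a[fast]=9=a[slow] dup, fast++
slow=6 fast=13: a[fast]=10≠a[slow]=9 write a[7]=10, slow++,fast++
slow=7 fast=14: a[fast]=10=a[slow] dup, fast++
slow=7 fast=15: a[fast]=11≠a[slow]=10 write a[8]=11, slow++,fast++
slow=8 fast=16: a[fast]=11=a[slow] dup, fast++
slow=8 fast=17: a[fast]=12≠a[slow]=11 write a[9]=12, slow++,fast++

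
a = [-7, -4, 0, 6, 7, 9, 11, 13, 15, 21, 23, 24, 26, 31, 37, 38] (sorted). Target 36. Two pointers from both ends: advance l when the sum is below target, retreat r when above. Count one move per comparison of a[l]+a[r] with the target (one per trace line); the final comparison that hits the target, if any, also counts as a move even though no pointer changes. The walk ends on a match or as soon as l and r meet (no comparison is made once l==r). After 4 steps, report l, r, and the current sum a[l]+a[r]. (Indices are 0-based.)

[0,15] -7+38=31 <36 → l++
[1,15] -4+38=34 <36 → l++
[2,15] 0+38=38 >36 → r--
[2,14] 0+37=37 >36 → r--

l=2, r=13, sum=31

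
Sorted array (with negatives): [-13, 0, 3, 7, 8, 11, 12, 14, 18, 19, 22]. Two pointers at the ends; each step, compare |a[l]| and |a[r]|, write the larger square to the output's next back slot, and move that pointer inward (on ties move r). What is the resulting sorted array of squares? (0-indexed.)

[0, 9, 49, 64, 121, 144, 169, 196, 324, 361, 484]

[0,10] |-13|<=|22| out[10]=484 → r--
[0,9] |-13|<=|19| out[9]=361 → r--
[0,8] |-13|<=|18| out[8]=324 → r--
[0,7] |-13|<=|14| out[7]=196 → r--
[0,6] |-13|>|12| out[6]=169 → l++
[1,6] |0|<=|12| out[5]=144 → r--
[1,5] |0|<=|11| out[4]=121 → r--
[1,4] |0|<=|8| out[3]=64 → r--
[1,3] |0|<=|7| out[2]=49 → r--
[1,2] |0|<=|3| out[1]=9 → r--
[1,1] |0|<=|0| out[0]=0 → r--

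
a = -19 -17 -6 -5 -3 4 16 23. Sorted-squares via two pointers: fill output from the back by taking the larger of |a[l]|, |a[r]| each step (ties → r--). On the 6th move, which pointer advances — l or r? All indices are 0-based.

[0,7] |-19|<=|23| out[7]=529 → r--
[0,6] |-19|>|16| out[6]=361 → l++
[1,6] |-17|>|16| out[5]=289 → l++
[2,6] |-6|<=|16| out[4]=256 → r--
[2,5] |-6|>|4| out[3]=36 → l++
[3,5] |-5|>|4| out[2]=25 → l++

l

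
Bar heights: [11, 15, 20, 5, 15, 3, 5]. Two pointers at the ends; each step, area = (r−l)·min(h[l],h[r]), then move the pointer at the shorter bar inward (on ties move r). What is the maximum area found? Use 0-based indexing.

max area = 45

l=0 r=6: min(11,5)*6=30 best=30 *, r--
l=0 r=5: min(11,3)*5=15 best=30, r--
l=0 r=4: min(11,15)*4=44 best=44 *, l++
l=1 r=4: min(15,15)*3=45 best=45 *, r--
l=1 r=3: min(15,5)*2=10 best=45, r--
l=1 r=2: min(15,20)*1=15 best=45, l++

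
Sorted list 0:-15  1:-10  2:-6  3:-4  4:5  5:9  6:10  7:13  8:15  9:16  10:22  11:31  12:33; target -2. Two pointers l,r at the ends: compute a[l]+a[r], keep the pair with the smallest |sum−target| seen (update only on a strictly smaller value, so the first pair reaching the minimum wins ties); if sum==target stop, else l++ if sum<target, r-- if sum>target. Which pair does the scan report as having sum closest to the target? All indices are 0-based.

[0,12] -15+33=18 d=20 * → r--
[0,11] -15+31=16 d=18 * → r--
[0,10] -15+22=7 d=9 * → r--
[0,9] -15+16=1 d=3 * → r--
[0,8] -15+15=0 d=2 * → r--
[0,7] -15+13=-2 d=0 * → stop

pair (-15, 13) with sum -2 (|Δ|=0)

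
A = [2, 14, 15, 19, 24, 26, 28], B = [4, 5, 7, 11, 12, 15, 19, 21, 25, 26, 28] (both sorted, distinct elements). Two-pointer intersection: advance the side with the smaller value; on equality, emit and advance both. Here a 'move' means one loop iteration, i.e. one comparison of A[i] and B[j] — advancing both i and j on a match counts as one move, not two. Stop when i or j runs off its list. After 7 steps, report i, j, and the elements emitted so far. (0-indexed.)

i=0 j=0: 2<4, i++
i=1 j=0: 14>4, j++
i=1 j=1: 14>5, j++
i=1 j=2: 14>7, j++
i=1 j=3: 14>11, j++
i=1 j=4: 14>12, j++
i=1 j=5: 14<15, i++

i=2, j=5, emitted=[]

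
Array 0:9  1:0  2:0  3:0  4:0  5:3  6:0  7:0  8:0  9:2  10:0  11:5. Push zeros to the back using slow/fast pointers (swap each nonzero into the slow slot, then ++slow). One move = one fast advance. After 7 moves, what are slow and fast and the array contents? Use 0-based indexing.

slow=2, fast=7, a=[9, 3, 0, 0, 0, 0, 0, 0, 0, 2, 0, 5]

slow=0 fast=0: a[fast]=9≠0 swap→a[0]=9, slow++,fast++
slow=1 fast=1: a[fast]=0, fast++
slow=1 fast=2: a[fast]=0, fast++
slow=1 fast=3: a[fast]=0, fast++
slow=1 fast=4: a[fast]=0, fast++
slow=1 fast=5: a[fast]=3≠0 swap→a[1]=3, slow++,fast++
slow=2 fast=6: a[fast]=0, fast++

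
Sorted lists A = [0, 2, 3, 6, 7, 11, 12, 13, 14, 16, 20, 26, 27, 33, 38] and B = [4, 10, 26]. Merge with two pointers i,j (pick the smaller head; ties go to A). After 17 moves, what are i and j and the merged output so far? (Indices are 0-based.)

i=14, j=3, merged so far=[0, 2, 3, 4, 6, 7, 10, 11, 12, 13, 14, 16, 20, 26, 26, 27, 33]

i=0 j=0: A[i]=0<=B[j]=4 take 0, i++
i=1 j=0: A[i]=2<=B[j]=4 take 2, i++
i=2 j=0: A[i]=3<=B[j]=4 take 3, i++
i=3 j=0: A[i]=6>B[j]=4 take 4, j++
i=3 j=1: A[i]=6<=B[j]=10 take 6, i++
i=4 j=1: A[i]=7<=B[j]=10 take 7, i++
i=5 j=1: A[i]=11>B[j]=10 take 10, j++
i=5 j=2: A[i]=11<=B[j]=26 take 11, i++
i=6 j=2: A[i]=12<=B[j]=26 take 12, i++
i=7 j=2: A[i]=13<=B[j]=26 take 13, i++
i=8 j=2: A[i]=14<=B[j]=26 take 14, i++
i=9 j=2: A[i]=16<=B[j]=26 take 16, i++
i=10 j=2: A[i]=20<=B[j]=26 take 20, i++
i=11 j=2: A[i]=26<=B[j]=26 take 26, i++
i=12 j=2: A[i]=27>B[j]=26 take 26, j++
i=12 j=3: B done, take A[i]=27, i++
i=13 j=3: B done, take A[i]=33, i++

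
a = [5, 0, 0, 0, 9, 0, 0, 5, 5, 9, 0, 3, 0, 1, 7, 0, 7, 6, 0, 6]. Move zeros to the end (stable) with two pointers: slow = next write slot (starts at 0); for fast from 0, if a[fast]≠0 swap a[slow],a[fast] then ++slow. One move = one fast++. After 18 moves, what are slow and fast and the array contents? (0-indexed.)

slow=0 fast=0: a[fast]=5≠0 swap→a[0]=5, slow++,fast++
slow=1 fast=1: a[fast]=0, fast++
slow=1 fast=2: a[fast]=0, fast++
slow=1 fast=3: a[fast]=0, fast++
slow=1 fast=4: a[fast]=9≠0 swap→a[1]=9, slow++,fast++
slow=2 fast=5: a[fast]=0, fast++
slow=2 fast=6: a[fast]=0, fast++
slow=2 fast=7: a[fast]=5≠0 swap→a[2]=5, slow++,fast++
slow=3 fast=8: a[fast]=5≠0 swap→a[3]=5, slow++,fast++
slow=4 fast=9: a[fast]=9≠0 swap→a[4]=9, slow++,fast++
slow=5 fast=10: a[fast]=0, fast++
slow=5 fast=11: a[fast]=3≠0 swap→a[5]=3, slow++,fast++
slow=6 fast=12: a[fast]=0, fast++
slow=6 fast=13: a[fast]=1≠0 swap→a[6]=1, slow++,fast++
slow=7 fast=14: a[fast]=7≠0 swap→a[7]=7, slow++,fast++
slow=8 fast=15: a[fast]=0, fast++
slow=8 fast=16: a[fast]=7≠0 swap→a[8]=7, slow++,fast++
slow=9 fast=17: a[fast]=6≠0 swap→a[9]=6, slow++,fast++

slow=10, fast=18, a=[5, 9, 5, 5, 9, 3, 1, 7, 7, 6, 0, 0, 0, 0, 0, 0, 0, 0, 0, 6]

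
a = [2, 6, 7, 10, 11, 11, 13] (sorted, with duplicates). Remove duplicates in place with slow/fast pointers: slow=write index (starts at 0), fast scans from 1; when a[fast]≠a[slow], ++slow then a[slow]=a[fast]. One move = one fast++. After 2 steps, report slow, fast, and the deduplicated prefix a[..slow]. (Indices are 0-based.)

slow=0 fast=1: a[fast]=6≠a[slow]=2 write a[1]=6, slow++,fast++
slow=1 fast=2: a[fast]=7≠a[slow]=6 write a[2]=7, slow++,fast++

slow=2, fast=3, prefix=[2, 6, 7]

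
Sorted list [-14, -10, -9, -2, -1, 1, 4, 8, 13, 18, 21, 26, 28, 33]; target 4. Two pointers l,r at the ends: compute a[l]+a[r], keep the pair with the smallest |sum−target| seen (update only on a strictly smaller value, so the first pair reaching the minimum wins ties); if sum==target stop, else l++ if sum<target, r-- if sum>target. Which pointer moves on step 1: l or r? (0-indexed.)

[0,13] -14+33=19 d=15 * → r--

r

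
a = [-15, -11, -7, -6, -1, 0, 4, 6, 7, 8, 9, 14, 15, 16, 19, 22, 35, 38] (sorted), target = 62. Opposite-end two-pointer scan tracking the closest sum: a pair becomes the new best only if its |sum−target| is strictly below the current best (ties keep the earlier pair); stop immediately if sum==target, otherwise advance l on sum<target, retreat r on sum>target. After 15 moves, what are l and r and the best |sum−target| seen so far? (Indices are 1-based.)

l=16, r=18, best |Δ|=5

l=1 r=18: -15+38=23 d=39 *, l++
l=2 r=18: -11+38=27 d=35 *, l++
l=3 r=18: -7+38=31 d=31 *, l++
l=4 r=18: -6+38=32 d=30 *, l++
l=5 r=18: -1+38=37 d=25 *, l++
l=6 r=18: 0+38=38 d=24 *, l++
l=7 r=18: 4+38=42 d=20 *, l++
l=8 r=18: 6+38=44 d=18 *, l++
l=9 r=18: 7+38=45 d=17 *, l++
l=10 r=18: 8+38=46 d=16 *, l++
l=11 r=18: 9+38=47 d=15 *, l++
l=12 r=18: 14+38=52 d=10 *, l++
l=13 r=18: 15+38=53 d=9 *, l++
l=14 r=18: 16+38=54 d=8 *, l++
l=15 r=18: 19+38=57 d=5 *, l++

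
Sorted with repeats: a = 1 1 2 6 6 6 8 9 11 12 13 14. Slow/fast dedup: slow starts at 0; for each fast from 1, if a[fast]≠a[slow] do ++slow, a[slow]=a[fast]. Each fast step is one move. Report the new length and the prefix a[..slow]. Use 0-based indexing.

length 9; prefix = [1, 2, 6, 8, 9, 11, 12, 13, 14]

slow=0 fast=1: a[fast]=1=a[slow] dup, fast++
slow=0 fast=2: a[fast]=2≠a[slow]=1 write a[1]=2, slow++,fast++
slow=1 fast=3: a[fast]=6≠a[slow]=2 write a[2]=6, slow++,fast++
slow=2 fast=4: a[fast]=6=a[slow] dup, fast++
slow=2 fast=5: a[fast]=6=a[slow] dup, fast++
slow=2 fast=6: a[fast]=8≠a[slow]=6 write a[3]=8, slow++,fast++
slow=3 fast=7: a[fast]=9≠a[slow]=8 write a[4]=9, slow++,fast++
slow=4 fast=8: a[fast]=11≠a[slow]=9 write a[5]=11, slow++,fast++
slow=5 fast=9: a[fast]=12≠a[slow]=11 write a[6]=12, slow++,fast++
slow=6 fast=10: a[fast]=13≠a[slow]=12 write a[7]=13, slow++,fast++
slow=7 fast=11: a[fast]=14≠a[slow]=13 write a[8]=14, slow++,fast++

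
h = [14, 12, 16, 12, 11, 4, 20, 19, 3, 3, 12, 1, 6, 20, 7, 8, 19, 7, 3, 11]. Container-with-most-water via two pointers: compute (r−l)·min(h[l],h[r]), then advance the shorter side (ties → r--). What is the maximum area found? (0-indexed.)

[0,19] min(14,11)*19=209 best=209 * → r--
[0,18] min(14,3)*18=54 best=209 → r--
[0,17] min(14,7)*17=119 best=209 → r--
[0,16] min(14,19)*16=224 best=224 * → l++
[1,16] min(12,19)*15=180 best=224 → l++
[2,16] min(16,19)*14=224 best=224 → l++
[3,16] min(12,19)*13=156 best=224 → l++
[4,16] min(11,19)*12=132 best=224 → l++
[5,16] min(4,19)*11=44 best=224 → l++
[6,16] min(20,19)*10=190 best=224 → r--
[6,15] min(20,8)*9=72 best=224 → r--
[6,14] min(20,7)*8=56 best=224 → r--
[6,13] min(20,20)*7=140 best=224 → r--
[6,12] min(20,6)*6=36 best=224 → r--
[6,11] min(20,1)*5=5 best=224 → r--
[6,10] min(20,12)*4=48 best=224 → r--
[6,9] min(20,3)*3=9 best=224 → r--
[6,8] min(20,3)*2=6 best=224 → r--
[6,7] min(20,19)*1=19 best=224 → r--

max area = 224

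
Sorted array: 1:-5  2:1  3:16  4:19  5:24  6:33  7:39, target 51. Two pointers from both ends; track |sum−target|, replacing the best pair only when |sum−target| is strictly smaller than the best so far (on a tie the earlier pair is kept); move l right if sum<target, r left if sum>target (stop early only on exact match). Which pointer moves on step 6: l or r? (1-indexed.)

l

l=1 r=7: -5+39=34 d=17 *, l++
l=2 r=7: 1+39=40 d=11 *, l++
l=3 r=7: 16+39=55 d=4 *, r--
l=3 r=6: 16+33=49 d=2 *, l++
l=4 r=6: 19+33=52 d=1 *, r--
l=4 r=5: 19+24=43 d=8, l++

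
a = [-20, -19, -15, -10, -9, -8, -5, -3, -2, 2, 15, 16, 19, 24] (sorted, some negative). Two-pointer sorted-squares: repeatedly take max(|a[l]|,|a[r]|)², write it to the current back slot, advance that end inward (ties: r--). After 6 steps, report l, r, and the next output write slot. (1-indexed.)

l=3, r=10, next write slot=8

[1,14] |-20|<=|24| out[14]=576 → r--
[1,13] |-20|>|19| out[13]=400 → l++
[2,13] |-19|<=|19| out[12]=361 → r--
[2,12] |-19|>|16| out[11]=361 → l++
[3,12] |-15|<=|16| out[10]=256 → r--
[3,11] |-15|<=|15| out[9]=225 → r--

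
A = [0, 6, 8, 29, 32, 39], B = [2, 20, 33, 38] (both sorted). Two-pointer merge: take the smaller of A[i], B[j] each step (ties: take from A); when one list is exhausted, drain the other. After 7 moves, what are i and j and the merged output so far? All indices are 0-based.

i=0 j=0: A[i]=0<=B[j]=2 take 0, i++
i=1 j=0: A[i]=6>B[j]=2 take 2, j++
i=1 j=1: A[i]=6<=B[j]=20 take 6, i++
i=2 j=1: A[i]=8<=B[j]=20 take 8, i++
i=3 j=1: A[i]=29>B[j]=20 take 20, j++
i=3 j=2: A[i]=29<=B[j]=33 take 29, i++
i=4 j=2: A[i]=32<=B[j]=33 take 32, i++

i=5, j=2, merged so far=[0, 2, 6, 8, 20, 29, 32]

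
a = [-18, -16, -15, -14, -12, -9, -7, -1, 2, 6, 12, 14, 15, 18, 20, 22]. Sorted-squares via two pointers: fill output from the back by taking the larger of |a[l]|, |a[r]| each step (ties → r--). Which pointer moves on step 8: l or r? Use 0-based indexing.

r

[0,15] |-18|<=|22| out[15]=484 → r--
[0,14] |-18|<=|20| out[14]=400 → r--
[0,13] |-18|<=|18| out[13]=324 → r--
[0,12] |-18|>|15| out[12]=324 → l++
[1,12] |-16|>|15| out[11]=256 → l++
[2,12] |-15|<=|15| out[10]=225 → r--
[2,11] |-15|>|14| out[9]=225 → l++
[3,11] |-14|<=|14| out[8]=196 → r--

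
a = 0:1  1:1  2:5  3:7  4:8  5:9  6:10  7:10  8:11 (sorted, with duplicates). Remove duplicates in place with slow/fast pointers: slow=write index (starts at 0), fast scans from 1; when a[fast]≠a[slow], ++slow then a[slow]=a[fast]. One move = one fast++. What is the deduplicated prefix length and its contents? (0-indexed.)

(s=0,f=1) a[fast]=1=a[slow] dup → fast++
(s=0,f=2) a[fast]=5≠a[slow]=1 write a[1]=5 → slow++,fast++
(s=1,f=3) a[fast]=7≠a[slow]=5 write a[2]=7 → slow++,fast++
(s=2,f=4) a[fast]=8≠a[slow]=7 write a[3]=8 → slow++,fast++
(s=3,f=5) a[fast]=9≠a[slow]=8 write a[4]=9 → slow++,fast++
(s=4,f=6) a[fast]=10≠a[slow]=9 write a[5]=10 → slow++,fast++
(s=5,f=7) a[fast]=10=a[slow] dup → fast++
(s=5,f=8) a[fast]=11≠a[slow]=10 write a[6]=11 → slow++,fast++

length 7; prefix = [1, 5, 7, 8, 9, 10, 11]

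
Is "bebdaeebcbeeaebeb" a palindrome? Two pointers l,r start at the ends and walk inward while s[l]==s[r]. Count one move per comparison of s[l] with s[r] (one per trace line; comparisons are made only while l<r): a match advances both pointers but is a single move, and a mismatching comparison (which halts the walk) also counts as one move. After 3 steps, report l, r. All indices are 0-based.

l=3, r=13

[0,16] 'b'=='b' → l++,r--
[1,15] 'e'=='e' → l++,r--
[2,14] 'b'=='b' → l++,r--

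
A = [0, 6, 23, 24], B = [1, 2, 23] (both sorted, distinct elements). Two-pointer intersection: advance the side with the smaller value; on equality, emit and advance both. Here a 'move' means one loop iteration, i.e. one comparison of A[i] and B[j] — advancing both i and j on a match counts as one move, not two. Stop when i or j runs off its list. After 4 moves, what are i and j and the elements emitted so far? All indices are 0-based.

i=2, j=2, emitted=[]

[i=0,j=0] 0<1 → i++
[i=1,j=0] 6>1 → j++
[i=1,j=1] 6>2 → j++
[i=1,j=2] 6<23 → i++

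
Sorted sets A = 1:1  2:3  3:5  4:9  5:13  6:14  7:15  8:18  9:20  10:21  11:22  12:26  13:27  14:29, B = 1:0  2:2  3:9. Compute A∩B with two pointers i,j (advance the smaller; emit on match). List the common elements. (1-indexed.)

[i=1,j=1] 1>0 → j++
[i=1,j=2] 1<2 → i++
[i=2,j=2] 3>2 → j++
[i=2,j=3] 3<9 → i++
[i=3,j=3] 5<9 → i++
[i=4,j=3] 9==9 emit → i++,j++

intersection = [9]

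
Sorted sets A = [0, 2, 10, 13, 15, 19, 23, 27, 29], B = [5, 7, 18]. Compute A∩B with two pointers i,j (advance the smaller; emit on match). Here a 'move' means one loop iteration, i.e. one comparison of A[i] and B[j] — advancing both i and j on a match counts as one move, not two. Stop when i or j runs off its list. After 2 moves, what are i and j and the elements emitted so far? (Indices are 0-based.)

i=2, j=0, emitted=[]

i=0 j=0: 0<5, i++
i=1 j=0: 2<5, i++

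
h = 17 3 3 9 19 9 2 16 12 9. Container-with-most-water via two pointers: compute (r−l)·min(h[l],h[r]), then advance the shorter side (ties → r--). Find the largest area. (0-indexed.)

l=0 r=9: min(17,9)*9=81 best=81 *, r--
l=0 r=8: min(17,12)*8=96 best=96 *, r--
l=0 r=7: min(17,16)*7=112 best=112 *, r--
l=0 r=6: min(17,2)*6=12 best=112, r--
l=0 r=5: min(17,9)*5=45 best=112, r--
l=0 r=4: min(17,19)*4=68 best=112, l++
l=1 r=4: min(3,19)*3=9 best=112, l++
l=2 r=4: min(3,19)*2=6 best=112, l++
l=3 r=4: min(9,19)*1=9 best=112, l++

max area = 112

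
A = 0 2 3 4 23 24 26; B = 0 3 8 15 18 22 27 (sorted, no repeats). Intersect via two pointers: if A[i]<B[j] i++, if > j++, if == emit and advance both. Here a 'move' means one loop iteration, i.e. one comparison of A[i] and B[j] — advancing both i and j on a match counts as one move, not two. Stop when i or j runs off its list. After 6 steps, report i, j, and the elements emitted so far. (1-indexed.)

[i=1,j=1] 0==0 emit → i++,j++
[i=2,j=2] 2<3 → i++
[i=3,j=2] 3==3 emit → i++,j++
[i=4,j=3] 4<8 → i++
[i=5,j=3] 23>8 → j++
[i=5,j=4] 23>15 → j++

i=5, j=5, emitted=[0, 3]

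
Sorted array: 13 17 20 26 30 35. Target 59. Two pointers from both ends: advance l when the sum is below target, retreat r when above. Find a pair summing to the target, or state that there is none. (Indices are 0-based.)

l=0 r=5: 13+35=48 <59, l++
l=1 r=5: 17+35=52 <59, l++
l=2 r=5: 20+35=55 <59, l++
l=3 r=5: 26+35=61 >59, r--
l=3 r=4: 26+30=56 <59, l++

no pair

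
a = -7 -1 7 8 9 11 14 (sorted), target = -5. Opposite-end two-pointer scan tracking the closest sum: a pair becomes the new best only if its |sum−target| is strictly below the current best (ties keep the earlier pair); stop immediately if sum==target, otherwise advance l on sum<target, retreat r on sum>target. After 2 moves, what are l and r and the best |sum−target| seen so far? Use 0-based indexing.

l=0, r=4, best |Δ|=9

l=0 r=6: -7+14=7 d=12 *, r--
l=0 r=5: -7+11=4 d=9 *, r--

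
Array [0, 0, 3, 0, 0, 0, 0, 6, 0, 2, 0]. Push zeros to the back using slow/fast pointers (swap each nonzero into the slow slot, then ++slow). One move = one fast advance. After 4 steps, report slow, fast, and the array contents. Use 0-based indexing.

(s=0,f=0) a[fast]=0 → fast++
(s=0,f=1) a[fast]=0 → fast++
(s=0,f=2) a[fast]=3≠0 swap→a[0]=3 → slow++,fast++
(s=1,f=3) a[fast]=0 → fast++

slow=1, fast=4, a=[3, 0, 0, 0, 0, 0, 0, 6, 0, 2, 0]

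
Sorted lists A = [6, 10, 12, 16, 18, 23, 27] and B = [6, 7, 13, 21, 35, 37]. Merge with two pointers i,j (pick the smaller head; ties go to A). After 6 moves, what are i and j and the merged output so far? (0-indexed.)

i=3, j=3, merged so far=[6, 6, 7, 10, 12, 13]

[i=0,j=0] A[i]=6<=B[j]=6 take 6 → i++
[i=1,j=0] A[i]=10>B[j]=6 take 6 → j++
[i=1,j=1] A[i]=10>B[j]=7 take 7 → j++
[i=1,j=2] A[i]=10<=B[j]=13 take 10 → i++
[i=2,j=2] A[i]=12<=B[j]=13 take 12 → i++
[i=3,j=2] A[i]=16>B[j]=13 take 13 → j++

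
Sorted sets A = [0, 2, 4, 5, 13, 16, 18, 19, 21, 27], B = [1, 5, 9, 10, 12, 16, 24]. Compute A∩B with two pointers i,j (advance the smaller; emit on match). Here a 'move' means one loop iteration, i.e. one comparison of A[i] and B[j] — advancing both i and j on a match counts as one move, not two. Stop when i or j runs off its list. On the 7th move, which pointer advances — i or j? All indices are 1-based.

[i=1,j=1] 0<1 → i++
[i=2,j=1] 2>1 → j++
[i=2,j=2] 2<5 → i++
[i=3,j=2] 4<5 → i++
[i=4,j=2] 5==5 emit → i++,j++
[i=5,j=3] 13>9 → j++
[i=5,j=4] 13>10 → j++

j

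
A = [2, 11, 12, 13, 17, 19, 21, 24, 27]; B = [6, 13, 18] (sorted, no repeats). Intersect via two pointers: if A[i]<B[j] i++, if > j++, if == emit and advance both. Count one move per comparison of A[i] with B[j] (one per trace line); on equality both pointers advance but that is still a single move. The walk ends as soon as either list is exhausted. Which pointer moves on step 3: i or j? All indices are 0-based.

i

i=0 j=0: 2<6, i++
i=1 j=0: 11>6, j++
i=1 j=1: 11<13, i++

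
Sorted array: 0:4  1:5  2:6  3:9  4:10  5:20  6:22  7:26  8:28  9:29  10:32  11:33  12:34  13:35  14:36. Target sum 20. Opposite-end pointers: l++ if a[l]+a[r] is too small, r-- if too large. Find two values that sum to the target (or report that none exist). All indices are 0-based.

l=0 r=14: 4+36=40 >20, r--
l=0 r=13: 4+35=39 >20, r--
l=0 r=12: 4+34=38 >20, r--
l=0 r=11: 4+33=37 >20, r--
l=0 r=10: 4+32=36 >20, r--
l=0 r=9: 4+29=33 >20, r--
l=0 r=8: 4+28=32 >20, r--
l=0 r=7: 4+26=30 >20, r--
l=0 r=6: 4+22=26 >20, r--
l=0 r=5: 4+20=24 >20, r--
l=0 r=4: 4+10=14 <20, l++
l=1 r=4: 5+10=15 <20, l++
l=2 r=4: 6+10=16 <20, l++
l=3 r=4: 9+10=19 <20, l++

no pair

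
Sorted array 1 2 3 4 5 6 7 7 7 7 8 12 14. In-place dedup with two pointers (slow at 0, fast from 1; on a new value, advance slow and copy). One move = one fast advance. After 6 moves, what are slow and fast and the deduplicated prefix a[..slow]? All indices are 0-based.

slow=0 fast=1: a[fast]=2≠a[slow]=1 write a[1]=2, slow++,fast++
slow=1 fast=2: a[fast]=3≠a[slow]=2 write a[2]=3, slow++,fast++
slow=2 fast=3: a[fast]=4≠a[slow]=3 write a[3]=4, slow++,fast++
slow=3 fast=4: a[fast]=5≠a[slow]=4 write a[4]=5, slow++,fast++
slow=4 fast=5: a[fast]=6≠a[slow]=5 write a[5]=6, slow++,fast++
slow=5 fast=6: a[fast]=7≠a[slow]=6 write a[6]=7, slow++,fast++

slow=6, fast=7, prefix=[1, 2, 3, 4, 5, 6, 7]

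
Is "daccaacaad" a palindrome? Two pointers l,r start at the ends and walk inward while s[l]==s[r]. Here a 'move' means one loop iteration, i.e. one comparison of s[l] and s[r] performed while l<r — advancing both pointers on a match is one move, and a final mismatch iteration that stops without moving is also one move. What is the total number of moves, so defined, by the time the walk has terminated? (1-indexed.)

[1,10] 'd'=='d' → l++,r--
[2,9] 'a'=='a' → l++,r--
[3,8] 'c'!='a' → stop

3 moves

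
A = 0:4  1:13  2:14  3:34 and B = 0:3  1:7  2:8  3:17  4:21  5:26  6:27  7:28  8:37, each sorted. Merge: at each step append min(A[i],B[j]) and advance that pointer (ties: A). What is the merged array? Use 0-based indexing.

[3, 4, 7, 8, 13, 14, 17, 21, 26, 27, 28, 34, 37]

[i=0,j=0] A[i]=4>B[j]=3 take 3 → j++
[i=0,j=1] A[i]=4<=B[j]=7 take 4 → i++
[i=1,j=1] A[i]=13>B[j]=7 take 7 → j++
[i=1,j=2] A[i]=13>B[j]=8 take 8 → j++
[i=1,j=3] A[i]=13<=B[j]=17 take 13 → i++
[i=2,j=3] A[i]=14<=B[j]=17 take 14 → i++
[i=3,j=3] A[i]=34>B[j]=17 take 17 → j++
[i=3,j=4] A[i]=34>B[j]=21 take 21 → j++
[i=3,j=5] A[i]=34>B[j]=26 take 26 → j++
[i=3,j=6] A[i]=34>B[j]=27 take 27 → j++
[i=3,j=7] A[i]=34>B[j]=28 take 28 → j++
[i=3,j=8] A[i]=34<=B[j]=37 take 34 → i++
[i=4,j=8] A done, take B[j]=37 → j++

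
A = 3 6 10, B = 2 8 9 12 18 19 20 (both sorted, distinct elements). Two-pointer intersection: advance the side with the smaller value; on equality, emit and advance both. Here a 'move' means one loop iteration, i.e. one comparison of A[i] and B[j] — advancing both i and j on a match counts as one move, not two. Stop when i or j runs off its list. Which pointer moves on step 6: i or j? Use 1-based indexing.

i=1 j=1: 3>2, j++
i=1 j=2: 3<8, i++
i=2 j=2: 6<8, i++
i=3 j=2: 10>8, j++
i=3 j=3: 10>9, j++
i=3 j=4: 10<12, i++

i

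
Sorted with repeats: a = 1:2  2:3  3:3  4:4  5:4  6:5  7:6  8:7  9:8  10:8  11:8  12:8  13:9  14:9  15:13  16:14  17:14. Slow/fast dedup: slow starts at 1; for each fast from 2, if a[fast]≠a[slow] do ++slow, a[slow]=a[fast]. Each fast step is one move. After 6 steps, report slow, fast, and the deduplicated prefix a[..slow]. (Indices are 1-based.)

(s=1,f=2) a[fast]=3≠a[slow]=2 write a[2]=3 → slow++,fast++
(s=2,f=3) a[fast]=3=a[slow] dup → fast++
(s=2,f=4) a[fast]=4≠a[slow]=3 write a[3]=4 → slow++,fast++
(s=3,f=5) a[fast]=4=a[slow] dup → fast++
(s=3,f=6) a[fast]=5≠a[slow]=4 write a[4]=5 → slow++,fast++
(s=4,f=7) a[fast]=6≠a[slow]=5 write a[5]=6 → slow++,fast++

slow=5, fast=8, prefix=[2, 3, 4, 5, 6]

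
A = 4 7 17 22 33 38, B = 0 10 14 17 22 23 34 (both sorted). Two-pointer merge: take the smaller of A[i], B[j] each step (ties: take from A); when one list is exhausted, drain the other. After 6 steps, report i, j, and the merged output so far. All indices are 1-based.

i=4, j=4, merged so far=[0, 4, 7, 10, 14, 17]

i=1 j=1: A[i]=4>B[j]=0 take 0, j++
i=1 j=2: A[i]=4<=B[j]=10 take 4, i++
i=2 j=2: A[i]=7<=B[j]=10 take 7, i++
i=3 j=2: A[i]=17>B[j]=10 take 10, j++
i=3 j=3: A[i]=17>B[j]=14 take 14, j++
i=3 j=4: A[i]=17<=B[j]=17 take 17, i++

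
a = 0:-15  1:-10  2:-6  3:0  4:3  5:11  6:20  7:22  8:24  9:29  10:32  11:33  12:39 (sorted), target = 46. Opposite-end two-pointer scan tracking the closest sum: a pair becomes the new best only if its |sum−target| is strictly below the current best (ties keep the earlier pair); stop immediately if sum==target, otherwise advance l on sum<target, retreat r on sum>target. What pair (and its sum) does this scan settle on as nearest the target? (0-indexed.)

pair (22, 24) with sum 46 (|Δ|=0)

l=0 r=12: -15+39=24 d=22 *, l++
l=1 r=12: -10+39=29 d=17 *, l++
l=2 r=12: -6+39=33 d=13 *, l++
l=3 r=12: 0+39=39 d=7 *, l++
l=4 r=12: 3+39=42 d=4 *, l++
l=5 r=12: 11+39=50 d=4, r--
l=5 r=11: 11+33=44 d=2 *, l++
l=6 r=11: 20+33=53 d=7, r--
l=6 r=10: 20+32=52 d=6, r--
l=6 r=9: 20+29=49 d=3, r--
l=6 r=8: 20+24=44 d=2, l++
l=7 r=8: 22+24=46 d=0 *, stop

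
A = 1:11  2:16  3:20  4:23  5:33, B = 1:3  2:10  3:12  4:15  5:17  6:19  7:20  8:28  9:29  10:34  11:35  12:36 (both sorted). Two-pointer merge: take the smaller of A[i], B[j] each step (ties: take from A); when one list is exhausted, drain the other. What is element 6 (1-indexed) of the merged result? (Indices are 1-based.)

[i=1,j=1] A[i]=11>B[j]=3 take 3 → j++
[i=1,j=2] A[i]=11>B[j]=10 take 10 → j++
[i=1,j=3] A[i]=11<=B[j]=12 take 11 → i++
[i=2,j=3] A[i]=16>B[j]=12 take 12 → j++
[i=2,j=4] A[i]=16>B[j]=15 take 15 → j++
[i=2,j=5] A[i]=16<=B[j]=17 take 16 → i++
[i=3,j=5] A[i]=20>B[j]=17 take 17 → j++
[i=3,j=6] A[i]=20>B[j]=19 take 19 → j++
[i=3,j=7] A[i]=20<=B[j]=20 take 20 → i++
[i=4,j=7] A[i]=23>B[j]=20 take 20 → j++
[i=4,j=8] A[i]=23<=B[j]=28 take 23 → i++
[i=5,j=8] A[i]=33>B[j]=28 take 28 → j++
[i=5,j=9] A[i]=33>B[j]=29 take 29 → j++
[i=5,j=10] A[i]=33<=B[j]=34 take 33 → i++
[i=6,j=10] A done, take B[j]=34 → j++
[i=6,j=11] A done, take B[j]=35 → j++
[i=6,j=12] A done, take B[j]=36 → j++

merged[6] = 16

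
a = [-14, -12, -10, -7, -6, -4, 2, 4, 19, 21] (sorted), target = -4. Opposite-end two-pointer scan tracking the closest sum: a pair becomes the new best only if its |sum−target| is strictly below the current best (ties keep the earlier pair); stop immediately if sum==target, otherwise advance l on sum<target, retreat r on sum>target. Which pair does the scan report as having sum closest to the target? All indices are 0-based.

pair (-6, 2) with sum -4 (|Δ|=0)

[0,9] -14+21=7 d=11 * → r--
[0,8] -14+19=5 d=9 * → r--
[0,7] -14+4=-10 d=6 * → l++
[1,7] -12+4=-8 d=4 * → l++
[2,7] -10+4=-6 d=2 * → l++
[3,7] -7+4=-3 d=1 * → r--
[3,6] -7+2=-5 d=1 → l++
[4,6] -6+2=-4 d=0 * → stop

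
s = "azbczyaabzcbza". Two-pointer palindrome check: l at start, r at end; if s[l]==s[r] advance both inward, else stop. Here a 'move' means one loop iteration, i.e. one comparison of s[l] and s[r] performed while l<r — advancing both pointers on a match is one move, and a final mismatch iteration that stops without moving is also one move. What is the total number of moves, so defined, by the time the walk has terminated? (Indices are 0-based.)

6 moves

l=0 r=13: 'a'=='a', l++,r--
l=1 r=12: 'z'=='z', l++,r--
l=2 r=11: 'b'=='b', l++,r--
l=3 r=10: 'c'=='c', l++,r--
l=4 r=9: 'z'=='z', l++,r--
l=5 r=8: 'y'!='b', stop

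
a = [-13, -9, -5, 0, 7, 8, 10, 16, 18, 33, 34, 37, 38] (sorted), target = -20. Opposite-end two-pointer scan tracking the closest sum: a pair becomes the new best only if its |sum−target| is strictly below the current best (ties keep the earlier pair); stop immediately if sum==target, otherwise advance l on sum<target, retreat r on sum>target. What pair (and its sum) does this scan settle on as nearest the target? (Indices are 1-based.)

pair (-13, -5) with sum -18 (|Δ|=2)

[1,13] -13+38=25 d=45 * → r--
[1,12] -13+37=24 d=44 * → r--
[1,11] -13+34=21 d=41 * → r--
[1,10] -13+33=20 d=40 * → r--
[1,9] -13+18=5 d=25 * → r--
[1,8] -13+16=3 d=23 * → r--
[1,7] -13+10=-3 d=17 * → r--
[1,6] -13+8=-5 d=15 * → r--
[1,5] -13+7=-6 d=14 * → r--
[1,4] -13+0=-13 d=7 * → r--
[1,3] -13+-5=-18 d=2 * → r--
[1,2] -13+-9=-22 d=2 → l++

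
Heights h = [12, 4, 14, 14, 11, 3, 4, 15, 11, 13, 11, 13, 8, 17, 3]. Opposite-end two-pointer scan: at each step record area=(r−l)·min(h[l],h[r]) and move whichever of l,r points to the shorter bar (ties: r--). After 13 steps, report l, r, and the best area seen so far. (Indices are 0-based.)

l=0 r=14: min(12,3)*14=42 best=42 *, r--
l=0 r=13: min(12,17)*13=156 best=156 *, l++
l=1 r=13: min(4,17)*12=48 best=156, l++
l=2 r=13: min(14,17)*11=154 best=156, l++
l=3 r=13: min(14,17)*10=140 best=156, l++
l=4 r=13: min(11,17)*9=99 best=156, l++
l=5 r=13: min(3,17)*8=24 best=156, l++
l=6 r=13: min(4,17)*7=28 best=156, l++
l=7 r=13: min(15,17)*6=90 best=156, l++
l=8 r=13: min(11,17)*5=55 best=156, l++
l=9 r=13: min(13,17)*4=52 best=156, l++
l=10 r=13: min(11,17)*3=33 best=156, l++
l=11 r=13: min(13,17)*2=26 best=156, l++

l=12, r=13, best area=156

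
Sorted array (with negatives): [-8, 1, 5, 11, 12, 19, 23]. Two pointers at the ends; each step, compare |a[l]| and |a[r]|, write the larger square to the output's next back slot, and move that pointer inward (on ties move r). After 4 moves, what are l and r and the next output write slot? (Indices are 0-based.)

l=0, r=2, next write slot=2

[0,6] |-8|<=|23| out[6]=529 → r--
[0,5] |-8|<=|19| out[5]=361 → r--
[0,4] |-8|<=|12| out[4]=144 → r--
[0,3] |-8|<=|11| out[3]=121 → r--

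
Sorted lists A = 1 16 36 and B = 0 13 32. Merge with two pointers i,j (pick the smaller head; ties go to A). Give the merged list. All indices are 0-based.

[0, 1, 13, 16, 32, 36]

i=0 j=0: A[i]=1>B[j]=0 take 0, j++
i=0 j=1: A[i]=1<=B[j]=13 take 1, i++
i=1 j=1: A[i]=16>B[j]=13 take 13, j++
i=1 j=2: A[i]=16<=B[j]=32 take 16, i++
i=2 j=2: A[i]=36>B[j]=32 take 32, j++
i=2 j=3: B done, take A[i]=36, i++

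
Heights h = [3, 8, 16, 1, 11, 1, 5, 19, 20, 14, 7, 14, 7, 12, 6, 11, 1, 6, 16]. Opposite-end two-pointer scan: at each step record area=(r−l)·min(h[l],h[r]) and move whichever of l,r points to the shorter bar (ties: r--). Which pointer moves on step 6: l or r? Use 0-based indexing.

r

l=0 r=18: min(3,16)*18=54 best=54 *, l++
l=1 r=18: min(8,16)*17=136 best=136 *, l++
l=2 r=18: min(16,16)*16=256 best=256 *, r--
l=2 r=17: min(16,6)*15=90 best=256, r--
l=2 r=16: min(16,1)*14=14 best=256, r--
l=2 r=15: min(16,11)*13=143 best=256, r--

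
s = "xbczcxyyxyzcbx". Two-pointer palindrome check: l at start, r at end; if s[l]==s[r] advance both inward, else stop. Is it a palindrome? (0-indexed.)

not a palindrome (mismatch at 4,9)

l=0 r=13: 'x'=='x', l++,r--
l=1 r=12: 'b'=='b', l++,r--
l=2 r=11: 'c'=='c', l++,r--
l=3 r=10: 'z'=='z', l++,r--
l=4 r=9: 'c'!='y', stop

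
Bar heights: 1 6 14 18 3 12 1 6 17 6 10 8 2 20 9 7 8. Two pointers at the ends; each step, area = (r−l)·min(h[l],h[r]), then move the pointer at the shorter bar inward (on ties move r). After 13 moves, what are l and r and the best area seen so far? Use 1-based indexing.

l=11, r=14, best area=180

l=1 r=17: min(1,8)*16=16 best=16 *, l++
l=2 r=17: min(6,8)*15=90 best=90 *, l++
l=3 r=17: min(14,8)*14=112 best=112 *, r--
l=3 r=16: min(14,7)*13=91 best=112, r--
l=3 r=15: min(14,9)*12=108 best=112, r--
l=3 r=14: min(14,20)*11=154 best=154 *, l++
l=4 r=14: min(18,20)*10=180 best=180 *, l++
l=5 r=14: min(3,20)*9=27 best=180, l++
l=6 r=14: min(12,20)*8=96 best=180, l++
l=7 r=14: min(1,20)*7=7 best=180, l++
l=8 r=14: min(6,20)*6=36 best=180, l++
l=9 r=14: min(17,20)*5=85 best=180, l++
l=10 r=14: min(6,20)*4=24 best=180, l++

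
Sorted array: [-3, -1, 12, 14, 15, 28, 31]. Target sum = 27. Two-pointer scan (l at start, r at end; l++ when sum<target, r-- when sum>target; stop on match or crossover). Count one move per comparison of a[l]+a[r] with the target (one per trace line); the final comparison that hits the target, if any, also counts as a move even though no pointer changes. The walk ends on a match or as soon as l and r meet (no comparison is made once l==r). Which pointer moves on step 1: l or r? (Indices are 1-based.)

[1,7] -3+31=28 >27 → r--

r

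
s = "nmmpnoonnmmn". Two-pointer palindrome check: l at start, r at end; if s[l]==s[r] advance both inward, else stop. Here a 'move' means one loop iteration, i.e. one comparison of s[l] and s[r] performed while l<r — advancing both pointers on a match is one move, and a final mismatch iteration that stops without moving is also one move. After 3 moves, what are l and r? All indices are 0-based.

l=3, r=8

l=0 r=11: 'n'=='n', l++,r--
l=1 r=10: 'm'=='m', l++,r--
l=2 r=9: 'm'=='m', l++,r--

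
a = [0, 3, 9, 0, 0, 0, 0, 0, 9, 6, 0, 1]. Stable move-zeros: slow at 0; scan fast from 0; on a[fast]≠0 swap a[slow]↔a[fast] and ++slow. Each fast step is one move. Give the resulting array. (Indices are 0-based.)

[3, 9, 9, 6, 1, 0, 0, 0, 0, 0, 0, 0]

slow=0 fast=0: a[fast]=0, fast++
slow=0 fast=1: a[fast]=3≠0 swap→a[0]=3, slow++,fast++
slow=1 fast=2: a[fast]=9≠0 swap→a[1]=9, slow++,fast++
slow=2 fast=3: a[fast]=0, fast++
slow=2 fast=4: a[fast]=0, fast++
slow=2 fast=5: a[fast]=0, fast++
slow=2 fast=6: a[fast]=0, fast++
slow=2 fast=7: a[fast]=0, fast++
slow=2 fast=8: a[fast]=9≠0 swap→a[2]=9, slow++,fast++
slow=3 fast=9: a[fast]=6≠0 swap→a[3]=6, slow++,fast++
slow=4 fast=10: a[fast]=0, fast++
slow=4 fast=11: a[fast]=1≠0 swap→a[4]=1, slow++,fast++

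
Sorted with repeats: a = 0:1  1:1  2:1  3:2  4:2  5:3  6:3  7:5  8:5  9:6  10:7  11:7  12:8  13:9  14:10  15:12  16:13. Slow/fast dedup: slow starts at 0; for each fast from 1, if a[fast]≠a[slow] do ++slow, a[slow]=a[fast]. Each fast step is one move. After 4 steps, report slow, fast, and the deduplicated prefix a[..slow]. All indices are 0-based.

slow=1, fast=5, prefix=[1, 2]

slow=0 fast=1: a[fast]=1=a[slow] dup, fast++
slow=0 fast=2: a[fast]=1=a[slow] dup, fast++
slow=0 fast=3: a[fast]=2≠a[slow]=1 write a[1]=2, slow++,fast++
slow=1 fast=4: a[fast]=2=a[slow] dup, fast++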